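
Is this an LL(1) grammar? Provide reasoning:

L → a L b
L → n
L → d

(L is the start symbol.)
A grammar is LL(1) if for each non-terminal N with multiple productions, the predict sets of those productions are pairwise disjoint, where PREDICT(N → α) = (FIRST(α) \ {ε}) ∪ (FOLLOW(N) if α ⇒* ε).

For L:
  PREDICT(L → a L b) = { 'a' }
  PREDICT(L → n) = { 'n' }
  PREDICT(L → d) = { 'd' }

All predict sets are disjoint. The grammar IS LL(1).

Answer: Yes, the grammar is LL(1).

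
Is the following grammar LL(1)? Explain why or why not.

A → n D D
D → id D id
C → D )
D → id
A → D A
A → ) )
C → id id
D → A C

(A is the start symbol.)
No. Predict set conflict for A: { 'n' }

A grammar is LL(1) if for each non-terminal N with multiple productions, the predict sets of those productions are pairwise disjoint, where PREDICT(N → α) = (FIRST(α) \ {ε}) ∪ (FOLLOW(N) if α ⇒* ε).

Relevant sets:
  FIRST(D) = { ')', 'id', 'n' }
  FIRST(A) = { ')', 'id', 'n' }

For A:
  PREDICT(A → n D D) = { 'n' }
  PREDICT(A → D A) = { ')', 'id', 'n' }
  PREDICT(A → ')' ')') = { ')' }
For D:
  PREDICT(D → id D id) = { 'id' }
  PREDICT(D → id) = { 'id' }
  PREDICT(D → A C) = { ')', 'id', 'n' }
For C:
  PREDICT(C → D ')') = { ')', 'id', 'n' }
  PREDICT(C → id id) = { 'id' }

Conflict found: Predict set conflict for A: { 'n' }
The grammar is NOT LL(1).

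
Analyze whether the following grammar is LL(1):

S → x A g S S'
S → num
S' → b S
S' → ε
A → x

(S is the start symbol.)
No. Predict set conflict for S': { 'b' }

A grammar is LL(1) if for each non-terminal N with multiple productions, the predict sets of those productions are pairwise disjoint, where PREDICT(N → α) = (FIRST(α) \ {ε}) ∪ (FOLLOW(N) if α ⇒* ε).

Relevant sets:
  FOLLOW(S') = { $, 'b' }

For S:
  PREDICT(S → x A g S S') = { 'x' }
  PREDICT(S → num) = { 'num' }
For S':
  PREDICT(S' → b S) = { 'b' }
  PREDICT(S' → ε) = { $, 'b' }
A has a single production, so nothing to check there.

Conflict found: Predict set conflict for S': { 'b' }
The grammar is NOT LL(1).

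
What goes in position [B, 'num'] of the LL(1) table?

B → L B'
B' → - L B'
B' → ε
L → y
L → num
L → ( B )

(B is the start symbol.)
B → L B'

To find M[B, 'num'], we find productions for B where 'num' is in the predict set (PREDICT(N → α) = (FIRST(α) \ {ε}) ∪ (FOLLOW(N) if α ⇒* ε)).

Relevant sets:
  FIRST(L) = { '(', 'num', 'y' }

B → L B': PREDICT = { '(', 'num', 'y' }
  'num' is in predict set, so this production goes in M[B, 'num']

M[B, 'num'] = B → L B'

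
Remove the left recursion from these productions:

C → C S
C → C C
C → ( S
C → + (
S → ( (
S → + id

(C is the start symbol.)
C → ( S C'
C → + ( C'
C' → S C'
C' → C C'
C' → ε
S → ( (
S → + id

C is directly left-recursive. The standard transformation for
  A → A α₁ | ... | A α_m | β₁ | ... | β_n
is
  A  → β₁ A' | ... | β_n A'
  A' → α₁ A' | ... | α_m A' | ε

C → ( S becomes C → ( S C'
C → + ( becomes C → + ( C'
C → C S becomes C' → S C'
C → C C becomes C' → C C'
Add C' → ε

Productions for other non-terminals are unchanged:
  S → ( (
  S → + id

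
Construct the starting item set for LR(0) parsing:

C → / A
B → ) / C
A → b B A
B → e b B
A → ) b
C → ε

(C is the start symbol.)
First, augment the grammar with C' → C
I₀ = CLOSURE({ [C' → . C] }):
  [C' → . C] has the dot before C: add [C → . / A], [C → .]
No further items can be added.

I₀ = { [C → . / A], [C → .], [C' → . C] }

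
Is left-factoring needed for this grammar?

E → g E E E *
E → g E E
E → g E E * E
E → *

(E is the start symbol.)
Yes, E has productions with common prefix 'g E E'

Left-factoring is needed when two productions for the same non-terminal
share a common prefix on the right-hand side.

Productions for E:
  E → g E E E *
  E → g E E
  E → g E E * E
  E → *

Found common prefix 'g E E' in productions for E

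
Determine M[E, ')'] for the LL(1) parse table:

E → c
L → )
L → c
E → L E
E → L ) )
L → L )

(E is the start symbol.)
To find M[E, ')'], we find productions for E where ')' is in the predict set (PREDICT(N → α) = (FIRST(α) \ {ε}) ∪ (FOLLOW(N) if α ⇒* ε)).

Relevant sets:
  FIRST(L) = { ')', 'c' }

E → c: PREDICT = { 'c' }
E → L E: PREDICT = { ')', 'c' }
  ')' is in predict set, so this production goes in M[E, ')']
E → L ) ): PREDICT = { ')', 'c' }
  ')' is in predict set, so this production goes in M[E, ')']

M[E, ')'] = E → L E, E → L ) )  (a multiply-defined cell — the grammar is not LL(1))

Answer: E → L E, E → L ) )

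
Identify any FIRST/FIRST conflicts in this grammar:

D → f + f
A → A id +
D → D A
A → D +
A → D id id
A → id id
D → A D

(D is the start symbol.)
A FIRST/FIRST conflict occurs when two productions N → α and N → β for the same non-terminal have FIRST(α) ∩ FIRST(β) ≠ ∅ (with ε ∈ FIRST of a nullable right-hand side, so two nullable alternatives also conflict).

FIRST sets of the non-terminals at (or reachable through a nullable prefix from) the front of some alternative:
  FIRST(D) = { 'f', 'id' }
  FIRST(A) = { 'f', 'id' }

Productions for D:
  D → f + f: FIRST = { 'f' }
  D → D A: FIRST = { 'f', 'id' }
  D → A D: FIRST = { 'f', 'id' }
Productions for A:
  A → A id +: FIRST = { 'f', 'id' }
  A → D +: FIRST = { 'f', 'id' }
  A → D id id: FIRST = { 'f', 'id' }
  A → id id: FIRST = { 'id' }

Conflict for D: D → f + f and D → D A
  Overlap: { 'f' }
Conflict for D: D → f + f and D → A D
  Overlap: { 'f' }
Conflict for D: D → D A and D → A D
  Overlap: { 'f', 'id' }
Conflict for A: A → A id + and A → D +
  Overlap: { 'f', 'id' }
Conflict for A: A → A id + and A → D id id
  Overlap: { 'f', 'id' }
Conflict for A: A → A id + and A → id id
  Overlap: { 'id' }
Conflict for A: A → D + and A → D id id
  Overlap: { 'f', 'id' }
Conflict for A: A → D + and A → id id
  Overlap: { 'id' }
Conflict for A: A → D id id and A → id id
  Overlap: { 'id' }

Answer: Yes. D → f '+' f / D → D A on { 'f' }; D → f '+' f / D → A D on { 'f' }; D → D A / D → A D on { 'f', 'id' }; A → A id '+' / A → D '+' on { 'f', 'id' }; A → A id '+' / A → D id id on { 'f', 'id' }; A → A id '+' / A → id id on { 'id' }; A → D '+' / A → D id id on { 'f', 'id' }; A → D '+' / A → id id on { 'id' }; A → D id id / A → id id on { 'id' }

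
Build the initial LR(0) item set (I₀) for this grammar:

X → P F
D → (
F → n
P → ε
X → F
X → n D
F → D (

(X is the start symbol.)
First, augment the grammar with X' → X
I₀ = CLOSURE({ [X' → . X] }):
  [X' → . X] has the dot before X: add [X → . P F], [X → . F], [X → . n D]
  [X → . P F] has the dot before P: add [P → .]
  [X → . F] has the dot before F: add [F → . n], [F → . D (]
  [F → . D (] has the dot before D: add [D → . (]
No further items can be added.

I₀ = { [D → . (], [F → . D (], [F → . n], [P → .], [X → . F], [X → . P F], [X → . n D], [X' → . X] }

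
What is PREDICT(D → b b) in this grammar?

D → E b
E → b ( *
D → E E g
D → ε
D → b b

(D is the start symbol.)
{ 'b' }

PREDICT(D → b b) = (FIRST(RHS) \ {ε}) ∪ (FOLLOW(D) if ε ∈ FIRST(RHS), i.e. RHS ⇒* ε)
FIRST(b b) = { 'b' }
ε ∉ FIRST(b b), so FOLLOW(D) is not added.
PREDICT(D → b b) = { 'b' }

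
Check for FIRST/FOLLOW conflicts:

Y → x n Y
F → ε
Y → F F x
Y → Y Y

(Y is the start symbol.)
A FIRST/FOLLOW conflict occurs when a non-terminal N has a nullable alternative N → β (β ⇒* ε) and another alternative N → α with FIRST(α) ∩ FOLLOW(N) ≠ ∅: on such a lookahead the parser cannot decide between expanding α and letting N vanish via β.

Nullable non-terminals: F.
F has a nullable alternative but only one production, so nothing to check.

Y has no nullable alternative, so no FIRST/FOLLOW check is needed there.

No FIRST/FOLLOW conflicts found.

Answer: No FIRST/FOLLOW conflicts.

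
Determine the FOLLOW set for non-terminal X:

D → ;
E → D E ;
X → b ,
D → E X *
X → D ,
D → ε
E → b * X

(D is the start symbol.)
{ '*', ',', ';', 'b' }

In D → E X *: X is followed by '*', add FIRST('*') \ {ε} = { '*' }
In E → b * X: X is at the end, add FOLLOW(E)

The FOLLOW sets referred to above (computed the same way, to a fixed point):
  FOLLOW(E) = { ',', ';', 'b' }

Taking the union: FOLLOW(X) = { '*', ',', ';', 'b' }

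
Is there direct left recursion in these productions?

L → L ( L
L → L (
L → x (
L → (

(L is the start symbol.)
Yes, L is left-recursive

Direct left recursion occurs when N → N α for some non-terminal N (the right-hand side begins with the left-hand side itself).

L → L ( L: LEFT RECURSIVE (starts with L)
L → L (: LEFT RECURSIVE (starts with L)
L → x (: starts with x
L → (: starts with '('

The grammar has direct left recursion on: L.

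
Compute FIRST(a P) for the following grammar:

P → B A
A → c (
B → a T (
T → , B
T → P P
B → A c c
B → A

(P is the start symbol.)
{ 'a' }

To compute FIRST(a P), process the symbols left to right:
Symbol a is a terminal. Add 'a' and stop.
FIRST(a P) = { 'a' }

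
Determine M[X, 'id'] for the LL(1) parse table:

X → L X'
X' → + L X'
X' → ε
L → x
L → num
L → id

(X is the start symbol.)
To find M[X, 'id'], we find productions for X where 'id' is in the predict set (PREDICT(N → α) = (FIRST(α) \ {ε}) ∪ (FOLLOW(N) if α ⇒* ε)).

Relevant sets:
  FIRST(L) = { 'id', 'num', 'x' }

X → L X': PREDICT = { 'id', 'num', 'x' }
  'id' is in predict set, so this production goes in M[X, 'id']

M[X, 'id'] = X → L X'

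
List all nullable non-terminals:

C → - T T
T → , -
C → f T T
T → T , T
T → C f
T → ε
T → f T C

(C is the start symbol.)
ε-productions: T → ε
So T is immediately nullable.
No further non-terminal can be added: every production for the remaining non-terminals contains a terminal or a non-nullable non-terminal.
Nullable = { 'T' }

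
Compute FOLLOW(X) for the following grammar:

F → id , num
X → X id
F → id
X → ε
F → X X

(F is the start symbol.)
In X → X id: X is followed by id, add FIRST(id) \ {ε} = { 'id' }
In F → X X: X is followed by X, add FIRST(X) \ {ε} = { 'id' }
  X is nullable, so also add FOLLOW(F)
In F → X X: X is at the end, add FOLLOW(F)

The FOLLOW sets referred to above (computed the same way, to a fixed point):
  FOLLOW(F) = { $ }

Taking the union: FOLLOW(X) = { $, 'id' }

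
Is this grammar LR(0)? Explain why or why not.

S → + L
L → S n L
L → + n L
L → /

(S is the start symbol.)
Yes, the grammar is LR(0)

Augment with S' → S and build the canonical LR(0) collection (I0 = CLOSURE({[S' → . S]}), then GOTO on every symbol after a dot until no new states appear). It has 11 states:
  I0: { [S → . + L], [S' → . S] }  — shift
  I1: { [L → . + n L], [L → . /], [L → . S n L], [S → + . L], [S → . + L] }  — shift
  I2: { [S' → S .] }  — accept
  I3: { [L → + . n L], [L → . + n L], [L → . /], [L → . S n L], [S → + . L], [S → . + L] }  — shift
  I4: { [L → / .] }  — reduce
  I5: { [S → + L .] }  — reduce
  I6: { [L → S . n L] }  — shift
  I7: { [L → . + n L], [L → . /], [L → . S n L], [L → S n . L], [S → . + L] }  — shift
  I8: { [L → S n L .] }  — reduce
  I9: { [L → + n . L], [L → . + n L], [L → . /], [L → . S n L], [S → . + L] }  — shift
  I10: { [L → + n L .] }  — reduce

Every state is either a pure shift/goto state or contains exactly one complete item and nothing to shift — no conflicts. The grammar is LR(0).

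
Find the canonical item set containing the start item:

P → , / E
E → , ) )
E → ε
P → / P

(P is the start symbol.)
{ [P → . , / E], [P → . / P], [P' → . P] }

First, augment the grammar with P' → P
I₀ = CLOSURE({ [P' → . P] }):
  [P' → . P] has the dot before P: add [P → . , / E], [P → . / P]
No further items can be added.

I₀ = { [P → . , / E], [P → . / P], [P' → . P] }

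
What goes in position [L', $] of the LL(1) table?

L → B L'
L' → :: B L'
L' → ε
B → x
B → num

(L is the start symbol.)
To find M[L', $], we find productions for L' where $ is in the predict set (PREDICT(N → α) = (FIRST(α) \ {ε}) ∪ (FOLLOW(N) if α ⇒* ε)).

Relevant sets:
  FOLLOW(L') = { $ }

L' → :: B L': PREDICT = { '::' }
L' → ε: PREDICT = { $ }
  $ is in predict set, so this production goes in M[L', $]

M[L', $] = L' → ε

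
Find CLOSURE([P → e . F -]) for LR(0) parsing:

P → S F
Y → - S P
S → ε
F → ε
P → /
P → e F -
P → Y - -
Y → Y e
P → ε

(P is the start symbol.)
To compute CLOSURE, for each item [A → α.Bβ] where B is a non-terminal, add [B → .γ] for all productions B → γ; repeat for the newly added items until nothing changes.

Start with: [P → e . F -]
  [P → e . F -] has the dot before F: add [F → .]
No further items can be added.

CLOSURE = { [F → .], [P → e . F -] }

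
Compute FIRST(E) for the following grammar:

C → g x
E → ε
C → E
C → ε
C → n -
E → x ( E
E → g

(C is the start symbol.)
From E → ε:
  - ε-production, so ε ∈ FIRST(E)
From E → x ( E:
  - x is a terminal: add 'x' and stop
From E → g:
  - g is a terminal: add 'g' and stop

Collecting: FIRST(E) = { 'g', 'x', ε }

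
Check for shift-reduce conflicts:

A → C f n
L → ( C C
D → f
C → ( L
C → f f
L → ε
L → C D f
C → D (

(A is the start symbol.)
A shift-reduce conflict occurs when an LR(0) state has both:
  - a complete (reduce) item [A → α .] (dot at the end), and
  - a shift item [B → β . c γ] (dot before a terminal).

Augment with A' → A and build the canonical LR(0) collection (I0 = CLOSURE({[A' → . A]}), then GOTO on every symbol after a dot until no new states appear). It has 19 states:
  I0: { [A → . C f n], [A' → . A], [C → . ( L], [C → . D (], [C → . f f], [D → . f] }  — shift
  I1: { [C → ( . L], [C → . ( L], [C → . D (], [C → . f f], [D → . f], [L → . ( C C], [L → . C D f], [L → .] }  — shift, reduce
  I2: { [A' → A .] }  — accept
  I3: { [A → C . f n] }  — shift
  I4: { [C → D . (] }  — shift
  I5: { [C → f . f], [D → f .] }  — shift, reduce
  I6: { [C → f f .] }  — reduce
  I7: { [C → D ( .] }  — reduce
  I8: { [A → C f . n] }  — shift
  I9: { [A → C f n .] }  — reduce
  I10: { [C → ( . L], [C → . ( L], [C → . D (], [C → . f f], [D → . f], [L → ( . C C], [L → . ( C C], [L → . C D f], [L → .] }  — shift, reduce
  I11: { [D → . f], [L → C . D f] }  — shift
  I12: { [C → ( L .] }  — reduce
  I13: { [L → C D . f] }  — shift
  I14: { [D → f .] }  — reduce
  I15: { [L → C D f .] }  — reduce
  I16: { [C → . ( L], [C → . D (], [C → . f f], [D → . f], [L → ( C . C], [L → C . D f] }  — shift
  I17: { [L → ( C C .] }  — reduce
  I18: { [C → D . (], [L → C D . f] }  — shift

I1 contains reduce item [L → .] and shift items [C → . ( L], [C → . f f], [D → . f], [L → . ( C C] — shift-reduce conflict.
I5 contains reduce item [D → f .] and shift item [C → f . f] — shift-reduce conflict.
I10 contains reduce item [L → .] and shift items [C → . ( L], [C → . f f], [D → . f], [L → . ( C C] — shift-reduce conflict.

Answer: Yes — I1: [L → .] vs [C → . ( L]; I5: [D → f .] vs [C → f . f]; I10: [L → .] vs [C → . ( L]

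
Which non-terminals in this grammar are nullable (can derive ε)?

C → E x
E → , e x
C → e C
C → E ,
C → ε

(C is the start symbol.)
{ 'C' }

A non-terminal is nullable if it can derive ε (the empty string): either it has an ε-production, or it has a production whose right-hand side consists entirely of nullable non-terminals.

ε-productions: C → ε
So C is immediately nullable.
No further non-terminal can be added: every production for the remaining non-terminals contains a terminal or a non-nullable non-terminal.
Nullable = { 'C' }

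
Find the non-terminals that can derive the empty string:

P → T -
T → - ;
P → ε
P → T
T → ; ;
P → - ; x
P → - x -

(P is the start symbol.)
{ 'P' }

A non-terminal is nullable if it can derive ε (the empty string): either it has an ε-production, or it has a production whose right-hand side consists entirely of nullable non-terminals.

ε-productions: P → ε
So P is immediately nullable.
No further non-terminal can be added: every production for the remaining non-terminals contains a terminal or a non-nullable non-terminal.
Nullable = { 'P' }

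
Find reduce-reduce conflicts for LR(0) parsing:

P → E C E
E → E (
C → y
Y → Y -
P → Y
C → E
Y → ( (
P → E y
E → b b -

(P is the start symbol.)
A reduce-reduce conflict occurs when an LR(0) state has two complete items [A → α .] and [B → β .] — both call for a reduction, and with no lookahead the parser cannot choose between them.

Augment with P' → P and build the canonical LR(0) collection (I0 = CLOSURE({[P' → . P]}), then GOTO on every symbol after a dot until no new states appear). It has 15 states:
  I0: { [E → . E (], [E → . b b -], [P → . E C E], [P → . E y], [P → . Y], [P' → . P], [Y → . ( (], [Y → . Y -] }  — shift
  I1: { [Y → ( . (] }  — shift
  I2: { [C → . E], [C → . y], [E → . E (], [E → . b b -], [E → E . (], [P → E . C E], [P → E . y] }  — shift
  I3: { [P' → P .] }  — accept
  I4: { [P → Y .], [Y → Y . -] }  — shift, reduce
  I5: { [E → b . b -] }  — shift
  I6: { [E → b b . -] }  — shift
  I7: { [E → b b - .] }  — reduce
  I8: { [Y → Y - .] }  — reduce
  I9: { [E → E ( .] }  — reduce
  I10: { [E → . E (], [E → . b b -], [P → E C . E] }  — shift
  I11: { [C → E .], [E → E . (] }  — shift, reduce
  I12: { [C → y .], [P → E y .] }  — 2 reduces
  I13: { [E → E . (], [P → E C E .] }  — shift, reduce
  I14: { [Y → ( ( .] }  — reduce

I12 contains complete items [C → y .], [P → E y .] — reduce-reduce conflict.

Answer: Yes — I12: [C → y .] vs [P → E y .]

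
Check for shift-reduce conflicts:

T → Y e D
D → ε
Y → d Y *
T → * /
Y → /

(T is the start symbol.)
No shift-reduce conflicts

A shift-reduce conflict occurs when an LR(0) state has both:
  - a complete (reduce) item [A → α .] (dot at the end), and
  - a shift item [B → β . c γ] (dot before a terminal).

Augment with T' → T and build the canonical LR(0) collection (I0 = CLOSURE({[T' → . T]}), then GOTO on every symbol after a dot until no new states appear). It has 11 states:
  I0: { [T → . * /], [T → . Y e D], [T' → . T], [Y → . /], [Y → . d Y *] }  — shift
  I1: { [T → * . /] }  — shift
  I2: { [Y → / .] }  — reduce
  I3: { [T' → T .] }  — accept
  I4: { [T → Y . e D] }  — shift
  I5: { [Y → . /], [Y → . d Y *], [Y → d . Y *] }  — shift
  I6: { [Y → d Y . *] }  — shift
  I7: { [Y → d Y * .] }  — reduce
  I8: { [D → .], [T → Y e . D] }  — reduce
  I9: { [T → Y e D .] }  — reduce
  I10: { [T → * / .] }  — reduce

No state contains both a complete item and a shift item.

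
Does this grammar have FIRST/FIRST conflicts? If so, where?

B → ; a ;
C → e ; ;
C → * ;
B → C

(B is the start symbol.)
A FIRST/FIRST conflict occurs when two productions N → α and N → β for the same non-terminal have FIRST(α) ∩ FIRST(β) ≠ ∅ (with ε ∈ FIRST of a nullable right-hand side, so two nullable alternatives also conflict).

FIRST sets of the non-terminals at (or reachable through a nullable prefix from) the front of some alternative:
  FIRST(C) = { '*', 'e' }

Productions for B:
  B → ; a ;: FIRST = { ';' }
  B → C: FIRST = { '*', 'e' }
Productions for C:
  C → e ; ;: FIRST = { 'e' }
  C → * ;: FIRST = { '*' }

All alternatives of each non-terminal have pairwise disjoint FIRST sets.

Answer: No FIRST/FIRST conflicts.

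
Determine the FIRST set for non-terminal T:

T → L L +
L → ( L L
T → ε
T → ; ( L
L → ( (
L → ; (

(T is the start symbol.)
FIRST sets of the other non-terminals involved (by the same procedure, iterated to a fixed point):
  FIRST(L) = { '(', ';' }

From T → L L +:
  - L is a non-terminal: add FIRST(L) \ {ε} = { '(', ';' }
    L is not nullable, so stop
From T → ε:
  - ε-production, so ε ∈ FIRST(T)
From T → ; ( L:
  - ';' is a terminal: add ';' and stop

Collecting: FIRST(T) = { '(', ';', ε }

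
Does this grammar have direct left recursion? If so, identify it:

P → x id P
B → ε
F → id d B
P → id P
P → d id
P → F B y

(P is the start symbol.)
No direct left recursion

P → x id P: starts with x
B → ε: starts with ε
F → id d B: starts with id
P → id P: starts with id
P → d id: starts with d
P → F B y: starts with F

No direct left recursion found.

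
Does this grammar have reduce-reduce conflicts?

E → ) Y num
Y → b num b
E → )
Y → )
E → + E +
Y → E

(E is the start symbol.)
Yes — I6: [E → ) .] vs [Y → ) .]

A reduce-reduce conflict occurs when an LR(0) state has two complete items [A → α .] and [B → β .] — both call for a reduction, and with no lookahead the parser cannot choose between them.

Augment with E' → E and build the canonical LR(0) collection (I0 = CLOSURE({[E' → . E]}), then GOTO on every symbol after a dot until no new states appear). It has 13 states:
  I0: { [E → . ) Y num], [E → . )], [E → . + E +], [E' → . E] }  — shift
  I1: { [E → ) . Y num], [E → ) .], [E → . ) Y num], [E → . )], [E → . + E +], [Y → . )], [Y → . E], [Y → . b num b] }  — shift, reduce
  I2: { [E → + . E +], [E → . ) Y num], [E → . )], [E → . + E +] }  — shift
  I3: { [E' → E .] }  — accept
  I4: { [E → + E . +] }  — shift
  I5: { [E → + E + .] }  — reduce
  I6: { [E → ) . Y num], [E → ) .], [E → . ) Y num], [E → . )], [E → . + E +], [Y → ) .], [Y → . )], [Y → . E], [Y → . b num b] }  — shift, 2 reduces
  I7: { [Y → E .] }  — reduce
  I8: { [E → ) Y . num] }  — shift
  I9: { [Y → b . num b] }  — shift
  I10: { [Y → b num . b] }  — shift
  I11: { [Y → b num b .] }  — reduce
  I12: { [E → ) Y num .] }  — reduce

I6 contains complete items [E → ) .], [Y → ) .] — reduce-reduce conflict.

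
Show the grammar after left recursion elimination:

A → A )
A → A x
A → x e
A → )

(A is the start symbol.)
A is directly left-recursive. The standard transformation for
  A → A α₁ | ... | A α_m | β₁ | ... | β_n
is
  A  → β₁ A' | ... | β_n A'
  A' → α₁ A' | ... | α_m A' | ε

A → x e becomes A → x e A'
A → ) becomes A → ) A'
A → A ) becomes A' → ) A'
A → A x becomes A' → x A'
Add A' → ε

Resulting grammar:
A → x e A'
A → ) A'
A' → ) A'
A' → x A'
A' → ε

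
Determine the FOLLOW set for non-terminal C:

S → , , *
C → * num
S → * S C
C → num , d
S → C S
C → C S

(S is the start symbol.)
To compute FOLLOW(C), find every occurrence of C on a right-hand side N → α C β: add FIRST(β) \ {ε}, and if β is empty or nullable also add FOLLOW(N). Iterate to a fixed point.

In S → * S C: C is at the end, add FOLLOW(S)
In S → C S: C is followed by S, add FIRST(S) \ {ε} = { '*', ',', 'num' }
In C → C S: C is followed by S, add FIRST(S) \ {ε} = { '*', ',', 'num' }

The FOLLOW sets referred to above (computed the same way, to a fixed point):
  FOLLOW(S) = { $, '*', ',', 'num' }

Taking the union: FOLLOW(C) = { $, '*', ',', 'num' }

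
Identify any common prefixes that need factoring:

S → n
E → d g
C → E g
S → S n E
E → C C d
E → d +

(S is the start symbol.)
Left-factoring is needed when two productions for the same non-terminal
share a common prefix on the right-hand side.

Productions for S:
  S → n
  S → S n E
Productions for E:
  E → d g
  E → C C d
  E → d +

Found common prefix 'd' in productions for E

Answer: Yes, E has productions with common prefix 'd'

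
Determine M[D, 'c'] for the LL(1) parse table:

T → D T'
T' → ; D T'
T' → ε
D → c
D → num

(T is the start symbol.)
D → c

To find M[D, 'c'], we find productions for D where 'c' is in the predict set (PREDICT(N → α) = (FIRST(α) \ {ε}) ∪ (FOLLOW(N) if α ⇒* ε)).

D → c: PREDICT = { 'c' }
  'c' is in predict set, so this production goes in M[D, 'c']
D → num: PREDICT = { 'num' }

M[D, 'c'] = D → c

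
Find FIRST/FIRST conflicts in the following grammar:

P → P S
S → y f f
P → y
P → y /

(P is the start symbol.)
FIRST sets of the non-terminals at (or reachable through a nullable prefix from) the front of some alternative:
  FIRST(P) = { 'y' }

Productions for P:
  P → P S: FIRST = { 'y' }
  P → y: FIRST = { 'y' }
  P → y /: FIRST = { 'y' }
S has only one production, so no FIRST/FIRST conflict is possible there.

Conflict for P: P → P S and P → y
  Overlap: { 'y' }
Conflict for P: P → P S and P → y /
  Overlap: { 'y' }
Conflict for P: P → y and P → y /
  Overlap: { 'y' }

Answer: Yes. P → P S / P → y on { 'y' }; P → P S / P → y '/' on { 'y' }; P → y / P → y '/' on { 'y' }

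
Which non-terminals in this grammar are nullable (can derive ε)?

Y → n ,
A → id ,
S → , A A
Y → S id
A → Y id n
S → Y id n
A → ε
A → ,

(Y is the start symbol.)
{ 'A' }

A non-terminal is nullable if it can derive ε (the empty string): either it has an ε-production, or it has a production whose right-hand side consists entirely of nullable non-terminals.

ε-productions: A → ε
So A is immediately nullable.
No further non-terminal can be added: every production for the remaining non-terminals contains a terminal or a non-nullable non-terminal.
Nullable = { 'A' }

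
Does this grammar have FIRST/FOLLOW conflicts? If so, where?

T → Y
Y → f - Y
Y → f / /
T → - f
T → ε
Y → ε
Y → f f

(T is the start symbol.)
A FIRST/FOLLOW conflict occurs when a non-terminal N has a nullable alternative N → β (β ⇒* ε) and another alternative N → α with FIRST(α) ∩ FOLLOW(N) ≠ ∅: on such a lookahead the parser cannot decide between expanding α and letting N vanish via β.

Nullable non-terminals: T, Y.
FIRST sets used below: FIRST(Y) = { 'f', ε }

T: nullable alternative(s) T → Y, T → ε; FOLLOW(T) = { $ }
  T → Y: FIRST \ {ε} = { 'f' } — disjoint from FOLLOW(T)
  T → - f: FIRST \ {ε} = { '-' } — disjoint from FOLLOW(T)
  T → ε: FIRST \ {ε} = { } — disjoint from FOLLOW(T)

Y: nullable alternative(s) Y → ε; FOLLOW(Y) = { $ }
  Y → f - Y: FIRST \ {ε} = { 'f' } — disjoint from FOLLOW(Y)
  Y → f / /: FIRST \ {ε} = { 'f' } — disjoint from FOLLOW(Y)
  Y → ε: FIRST \ {ε} = { } — this is the only nullable alternative, skip
  Y → f f: FIRST \ {ε} = { 'f' } — disjoint from FOLLOW(Y)

No FIRST/FOLLOW conflicts found.

Answer: No FIRST/FOLLOW conflicts.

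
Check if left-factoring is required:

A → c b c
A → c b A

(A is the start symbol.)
Left-factoring is needed when two productions for the same non-terminal
share a common prefix on the right-hand side.

Productions for A:
  A → c b c
  A → c b A

Found common prefix 'c b' in productions for A

Answer: Yes, A has productions with common prefix 'c b'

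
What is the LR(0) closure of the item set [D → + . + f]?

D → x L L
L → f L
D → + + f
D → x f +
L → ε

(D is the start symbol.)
{ [D → + . + f] }

To compute CLOSURE, for each item [A → α.Bβ] where B is a non-terminal, add [B → .γ] for all productions B → γ; repeat for the newly added items until nothing changes.

Start with: [D → + . + f]
The dot precedes the terminal '+', so nothing is added.

CLOSURE = { [D → + . + f] }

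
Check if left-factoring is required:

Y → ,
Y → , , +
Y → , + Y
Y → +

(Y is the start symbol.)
Yes, Y has productions with common prefix ','

Left-factoring is needed when two productions for the same non-terminal
share a common prefix on the right-hand side.

Productions for Y:
  Y → ,
  Y → , , +
  Y → , + Y
  Y → +

Found common prefix ',' in productions for Y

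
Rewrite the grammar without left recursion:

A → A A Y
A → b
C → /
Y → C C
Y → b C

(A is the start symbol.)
A is directly left-recursive. The standard transformation for
  A → A α₁ | ... | A α_m | β₁ | ... | β_n
is
  A  → β₁ A' | ... | β_n A'
  A' → α₁ A' | ... | α_m A' | ε

A → b becomes A → b A'
A → A A Y becomes A' → A Y A'
Add A' → ε

Productions for other non-terminals are unchanged:
  C → /
  Y → C C
  Y → b C

Resulting grammar:
A → b A'
A' → A Y A'
A' → ε
C → /
Y → C C
Y → b C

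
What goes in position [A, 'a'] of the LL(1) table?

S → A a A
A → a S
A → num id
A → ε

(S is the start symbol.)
To find M[A, 'a'], we find productions for A where 'a' is in the predict set (PREDICT(N → α) = (FIRST(α) \ {ε}) ∪ (FOLLOW(N) if α ⇒* ε)).

Relevant sets:
  FOLLOW(A) = { $, 'a' }

A → a S: PREDICT = { 'a' }
  'a' is in predict set, so this production goes in M[A, 'a']
A → num id: PREDICT = { 'num' }
A → ε: PREDICT = { $, 'a' }
  'a' is in predict set, so this production goes in M[A, 'a']

M[A, 'a'] = A → a S, A → ε  (a multiply-defined cell — the grammar is not LL(1))

Answer: A → a S, A → ε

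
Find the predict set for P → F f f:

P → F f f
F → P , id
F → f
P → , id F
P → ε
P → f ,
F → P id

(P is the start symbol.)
PREDICT(P → F f f) = (FIRST(RHS) \ {ε}) ∪ (FOLLOW(P) if ε ∈ FIRST(RHS), i.e. RHS ⇒* ε)
FIRST(F) = { ',', 'f', 'id' }
FIRST(F f f) = { ',', 'f', 'id' }
ε ∉ FIRST(F f f), so FOLLOW(P) is not added.
PREDICT(P → F f f) = { ',', 'f', 'id' }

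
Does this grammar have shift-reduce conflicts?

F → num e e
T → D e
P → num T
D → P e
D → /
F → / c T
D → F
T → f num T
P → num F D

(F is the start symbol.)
A shift-reduce conflict occurs when an LR(0) state has both:
  - a complete (reduce) item [A → α .] (dot at the end), and
  - a shift item [B → β . c γ] (dot before a terminal).

Augment with F' → F and build the canonical LR(0) collection (I0 = CLOSURE({[F' → . F]}), then GOTO on every symbol after a dot until no new states appear). It has 21 states:
  I0: { [F → . / c T], [F → . num e e], [F' → . F] }  — shift
  I1: { [F → / . c T] }  — shift
  I2: { [F' → F .] }  — accept
  I3: { [F → num . e e] }  — shift
  I4: { [F → num e . e] }  — shift
  I5: { [F → num e e .] }  — reduce
  I6: { [D → . /], [D → . F], [D → . P e], [F → . / c T], [F → . num e e], [F → / c . T], [P → . num F D], [P → . num T], [T → . D e], [T → . f num T] }  — shift
  I7: { [D → / .], [F → / . c T] }  — shift, reduce
  I8: { [T → D . e] }  — shift
  I9: { [D → F .] }  — reduce
  I10: { [D → P . e] }  — shift
  I11: { [F → / c T .] }  — reduce
  I12: { [T → f . num T] }  — shift
  I13: { [D → . /], [D → . F], [D → . P e], [F → . / c T], [F → . num e e], [F → num . e e], [P → . num F D], [P → . num T], [P → num . F D], [P → num . T], [T → . D e], [T → . f num T] }  — shift
  I14: { [D → . /], [D → . F], [D → . P e], [D → F .], [F → . / c T], [F → . num e e], [P → . num F D], [P → . num T], [P → num F . D] }  — shift, reduce
  I15: { [P → num T .] }  — reduce
  I16: { [P → num F D .] }  — reduce
  I17: { [D → . /], [D → . F], [D → . P e], [F → . / c T], [F → . num e e], [P → . num F D], [P → . num T], [T → . D e], [T → . f num T], [T → f num . T] }  — shift
  I18: { [T → f num T .] }  — reduce
  I19: { [D → P e .] }  — reduce
  I20: { [T → D e .] }  — reduce

I7 contains reduce item [D → / .] and shift item [F → / . c T] — shift-reduce conflict.
I14 contains reduce item [D → F .] and shift items [D → . /], [F → . / c T], [F → . num e e], [P → . num F D], [P → . num T] — shift-reduce conflict.

Answer: Yes — I7: [D → / .] vs [F → / . c T]; I14: [D → F .] vs [D → . /]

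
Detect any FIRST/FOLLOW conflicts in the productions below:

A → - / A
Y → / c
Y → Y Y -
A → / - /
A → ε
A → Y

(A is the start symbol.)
No FIRST/FOLLOW conflicts.

A FIRST/FOLLOW conflict occurs when a non-terminal N has a nullable alternative N → β (β ⇒* ε) and another alternative N → α with FIRST(α) ∩ FOLLOW(N) ≠ ∅: on such a lookahead the parser cannot decide between expanding α and letting N vanish via β.

Nullable non-terminals: A.
FIRST sets used below: FIRST(Y) = { '/' }

A: nullable alternative(s) A → ε; FOLLOW(A) = { $ }
  A → - / A: FIRST \ {ε} = { '-' } — disjoint from FOLLOW(A)
  A → / - /: FIRST \ {ε} = { '/' } — disjoint from FOLLOW(A)
  A → ε: FIRST \ {ε} = { } — this is the only nullable alternative, skip
  A → Y: FIRST \ {ε} = { '/' } — disjoint from FOLLOW(A)

Y has no nullable alternative, so no FIRST/FOLLOW check is needed there.

No FIRST/FOLLOW conflicts found.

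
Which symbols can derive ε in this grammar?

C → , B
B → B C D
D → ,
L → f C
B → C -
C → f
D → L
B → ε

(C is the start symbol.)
{ 'B' }

ε-productions: B → ε
So B is immediately nullable.
No further non-terminal can be added: every production for the remaining non-terminals contains a terminal or a non-nullable non-terminal.
Nullable = { 'B' }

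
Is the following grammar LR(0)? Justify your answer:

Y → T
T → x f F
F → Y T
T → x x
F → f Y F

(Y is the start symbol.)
Yes, the grammar is LR(0)

A grammar is LR(0) if no state in the canonical LR(0) collection has:
  - both a shift item (dot before a terminal) and a complete item (shift-reduce conflict), or
  - two or more complete items (reduce-reduce conflict; the accept item [Y' → Y .] counts as a complete item here).

Augment with Y' → Y and build the canonical LR(0) collection (I0 = CLOSURE({[Y' → . Y]}), then GOTO on every symbol after a dot until no new states appear). It has 12 states:
  I0: { [T → . x f F], [T → . x x], [Y → . T], [Y' → . Y] }  — shift
  I1: { [Y → T .] }  — reduce
  I2: { [Y' → Y .] }  — accept
  I3: { [T → x . f F], [T → x . x] }  — shift
  I4: { [F → . Y T], [F → . f Y F], [T → . x f F], [T → . x x], [T → x f . F], [Y → . T] }  — shift
  I5: { [T → x x .] }  — reduce
  I6: { [T → x f F .] }  — reduce
  I7: { [F → Y . T], [T → . x f F], [T → . x x] }  — shift
  I8: { [F → f . Y F], [T → . x f F], [T → . x x], [Y → . T] }  — shift
  I9: { [F → . Y T], [F → . f Y F], [F → f Y . F], [T → . x f F], [T → . x x], [Y → . T] }  — shift
  I10: { [F → f Y F .] }  — reduce
  I11: { [F → Y T .] }  — reduce

Every state is either a pure shift/goto state or contains exactly one complete item and nothing to shift — no conflicts. The grammar is LR(0).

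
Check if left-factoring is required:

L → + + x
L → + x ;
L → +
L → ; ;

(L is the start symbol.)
Left-factoring is needed when two productions for the same non-terminal
share a common prefix on the right-hand side.

Productions for L:
  L → + + x
  L → + x ;
  L → +
  L → ; ;

Found common prefix '+' in productions for L

Answer: Yes, L has productions with common prefix '+'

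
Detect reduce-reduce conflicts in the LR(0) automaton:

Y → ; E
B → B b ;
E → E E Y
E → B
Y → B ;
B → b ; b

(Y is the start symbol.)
No reduce-reduce conflicts

Augment with Y' → Y and build the canonical LR(0) collection (I0 = CLOSURE({[Y' → . Y]}), then GOTO on every symbol after a dot until no new states appear). It has 15 states:
  I0: { [B → . B b ;], [B → . b ; b], [Y → . ; E], [Y → . B ;], [Y' → . Y] }  — shift
  I1: { [B → . B b ;], [B → . b ; b], [E → . B], [E → . E E Y], [Y → ; . E] }  — shift
  I2: { [B → B . b ;], [Y → B . ;] }  — shift
  I3: { [Y' → Y .] }  — accept
  I4: { [B → b . ; b] }  — shift
  I5: { [B → b ; . b] }  — shift
  I6: { [B → b ; b .] }  — reduce
  I7: { [Y → B ; .] }  — reduce
  I8: { [B → B b . ;] }  — shift
  I9: { [B → B b ; .] }  — reduce
  I10: { [B → B . b ;], [E → B .] }  — shift, reduce
  I11: { [B → . B b ;], [B → . b ; b], [E → . B], [E → . E E Y], [E → E . E Y], [Y → ; E .] }  — shift, reduce
  I12: { [B → . B b ;], [B → . b ; b], [E → . B], [E → . E E Y], [E → E . E Y], [E → E E . Y], [Y → . ; E], [Y → . B ;] }  — shift
  I13: { [B → B . b ;], [E → B .], [Y → B . ;] }  — shift, reduce
  I14: { [E → E E Y .] }  — reduce

No state contains more than one complete item.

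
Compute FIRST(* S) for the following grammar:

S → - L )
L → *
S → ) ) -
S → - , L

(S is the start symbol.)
To compute FIRST(* S), process the symbols left to right:
Symbol * is a terminal. Add '*' and stop.
FIRST(* S) = { '*' }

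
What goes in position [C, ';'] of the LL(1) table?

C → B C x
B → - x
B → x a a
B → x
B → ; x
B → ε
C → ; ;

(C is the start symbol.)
To find M[C, ';'], we find productions for C where ';' is in the predict set (PREDICT(N → α) = (FIRST(α) \ {ε}) ∪ (FOLLOW(N) if α ⇒* ε)).

Relevant sets:
  FIRST(B) = { '-', ';', 'x', ε }
  FIRST(C) = { '-', ';', 'x' }

C → B C x: PREDICT = { '-', ';', 'x' }
  ';' is in predict set, so this production goes in M[C, ';']
C → ; ;: PREDICT = { ';' }
  ';' is in predict set, so this production goes in M[C, ';']

M[C, ';'] = C → B C x, C → ; ;  (a multiply-defined cell — the grammar is not LL(1))

Answer: C → B C x, C → ; ;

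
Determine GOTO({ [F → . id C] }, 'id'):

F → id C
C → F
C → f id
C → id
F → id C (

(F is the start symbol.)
{ [C → . F], [C → . f id], [C → . id], [F → . id C (], [F → . id C], [F → id . C] }

GOTO(I, 'id') = CLOSURE({ [A → αX.β] : [A → α.Xβ] ∈ I, X = 'id' })

Items with dot before 'id', with the dot advanced:
  [F → . id C] → [F → id . C]
Closure of the advanced items:
  [F → id . C] has the dot before C: add [C → . F], [C → . f id], [C → . id]
  [C → . F] has the dot before F: add [F → . id C], [F → . id C (]

GOTO = { [C → . F], [C → . f id], [C → . id], [F → . id C (], [F → . id C], [F → id . C] }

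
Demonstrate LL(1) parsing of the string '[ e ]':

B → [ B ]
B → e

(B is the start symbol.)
LL(1) parsing maintains a stack (initially the start symbol over $) and the input. At each step: if the stack top is a terminal, match it against the current input token; if it is a non-terminal N, replace it with the RHS of M[N, lookahead] (the unique production whose predict set contains the lookahead).

Stack is shown with the top on the left.

Stack    Input    Action
------------------------
B $      [ e ] $  output B → [ B ]
[ B ] $  [ e ] $  match '['
B ] $    e ] $    output B → e
e ] $    e ] $    match 'e'
] $      ] $      match ']'
$        $        accept

The string is accepted.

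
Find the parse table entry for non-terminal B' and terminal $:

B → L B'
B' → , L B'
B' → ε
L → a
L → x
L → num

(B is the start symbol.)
B' → ε

To find M[B', $], we find productions for B' where $ is in the predict set (PREDICT(N → α) = (FIRST(α) \ {ε}) ∪ (FOLLOW(N) if α ⇒* ε)).

Relevant sets:
  FOLLOW(B') = { $ }

B' → , L B': PREDICT = { ',' }
B' → ε: PREDICT = { $ }
  $ is in predict set, so this production goes in M[B', $]

M[B', $] = B' → ε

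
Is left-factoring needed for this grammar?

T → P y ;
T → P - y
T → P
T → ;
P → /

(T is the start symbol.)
Yes, T has productions with common prefix 'P'

Left-factoring is needed when two productions for the same non-terminal
share a common prefix on the right-hand side.

Productions for T:
  T → P y ;
  T → P - y
  T → P
  T → ;

Found common prefix 'P' in productions for T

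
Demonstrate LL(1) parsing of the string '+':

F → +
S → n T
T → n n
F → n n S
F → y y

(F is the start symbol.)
LL(1) parsing maintains a stack (initially the start symbol over $) and the input. At each step: if the stack top is a terminal, match it against the current input token; if it is a non-terminal N, replace it with the RHS of M[N, lookahead] (the unique production whose predict set contains the lookahead).

Stack is shown with the top on the left.

Stack  Input  Action
--------------------
F $    + $    output F → +
+ $    + $    match '+'
$      $      accept

The string is accepted.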